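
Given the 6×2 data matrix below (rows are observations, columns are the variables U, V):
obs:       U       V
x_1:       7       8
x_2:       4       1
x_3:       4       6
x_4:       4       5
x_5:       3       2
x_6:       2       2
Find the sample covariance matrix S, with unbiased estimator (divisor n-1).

Step 1 — column means:
  mean(U) = (7 + 4 + 4 + 4 + 3 + 2) / 6 = 24/6 = 4
  mean(V) = (8 + 1 + 6 + 5 + 2 + 2) / 6 = 24/6 = 4

Step 2 — sample covariance S[i,j] = (1/(n-1)) · Σ_k (x_{k,i} - mean_i) · (x_{k,j} - mean_j), with n-1 = 5.
  S[U,U] = ((3)·(3) + (0)·(0) + (0)·(0) + (0)·(0) + (-1)·(-1) + (-2)·(-2)) / 5 = 14/5 = 2.8
  S[U,V] = ((3)·(4) + (0)·(-3) + (0)·(2) + (0)·(1) + (-1)·(-2) + (-2)·(-2)) / 5 = 18/5 = 3.6
  S[V,V] = ((4)·(4) + (-3)·(-3) + (2)·(2) + (1)·(1) + (-2)·(-2) + (-2)·(-2)) / 5 = 38/5 = 7.6

S is symmetric (S[j,i] = S[i,j]). Assembling:

S = [[2.8, 3.6],
 [3.6, 7.6]]


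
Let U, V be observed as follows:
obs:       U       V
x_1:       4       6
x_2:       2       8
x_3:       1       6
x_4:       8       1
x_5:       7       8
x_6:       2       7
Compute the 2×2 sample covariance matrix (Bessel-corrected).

Step 1 — column means:
  mean(U) = (4 + 2 + 1 + 8 + 7 + 2) / 6 = 24/6 = 4
  mean(V) = (6 + 8 + 6 + 1 + 8 + 7) / 6 = 36/6 = 6

Step 2 — sample covariance S[i,j] = (1/(n-1)) · Σ_k (x_{k,i} - mean_i) · (x_{k,j} - mean_j), with n-1 = 5.
  S[U,U] = ((0)·(0) + (-2)·(-2) + (-3)·(-3) + (4)·(4) + (3)·(3) + (-2)·(-2)) / 5 = 42/5 = 8.4
  S[U,V] = ((0)·(0) + (-2)·(2) + (-3)·(0) + (4)·(-5) + (3)·(2) + (-2)·(1)) / 5 = -20/5 = -4
  S[V,V] = ((0)·(0) + (2)·(2) + (0)·(0) + (-5)·(-5) + (2)·(2) + (1)·(1)) / 5 = 34/5 = 6.8

S is symmetric (S[j,i] = S[i,j]). Assembling:

S = [[8.4, -4],
 [-4, 6.8]]


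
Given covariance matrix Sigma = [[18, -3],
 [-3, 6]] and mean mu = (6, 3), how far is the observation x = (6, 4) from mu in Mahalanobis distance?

Step 1 — centre the observation: (x - mu) = (0, 1).

Step 2 — invert Sigma. det(Sigma) = 18·6 - (-3)² = 99.
  Sigma^{-1} = (1/det) · [[d, -b], [-b, a]] = [[0.0606, 0.0303],
 [0.0303, 0.1818]].

Step 3 — form the quadratic (x - mu)^T · Sigma^{-1} · (x - mu):
  Sigma^{-1} · (x - mu) = (0.0303, 0.1818).
  (x - mu)^T · [Sigma^{-1} · (x - mu)] = (0)·(0.0303) + (1)·(0.1818) = 0.1818.

Step 4 — take square root: d = √(0.1818) ≈ 0.4264.

d(x, mu) = √(0.1818) ≈ 0.4264


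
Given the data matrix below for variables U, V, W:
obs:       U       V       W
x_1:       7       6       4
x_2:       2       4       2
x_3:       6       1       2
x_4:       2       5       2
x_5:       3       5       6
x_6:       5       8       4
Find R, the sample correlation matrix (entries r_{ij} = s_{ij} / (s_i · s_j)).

Step 1 — column means:
  mean(U) = (7 + 2 + 6 + 2 + 3 + 5) / 6 = 25/6 = 4.1667
  mean(V) = (6 + 4 + 1 + 5 + 5 + 8) / 6 = 29/6 = 4.8333
  mean(W) = (4 + 2 + 2 + 2 + 6 + 4) / 6 = 20/6 = 3.3333

Step 2 — sample variances and covariances s[i,j] = (1/(n-1)) · Σ_k (x_{k,i} - mean_i) · (x_{k,j} - mean_j), with n-1 = 5:
  s[U,U] = ((2.8333)·(2.8333) + (-2.1667)·(-2.1667) + (1.8333)·(1.8333) + (-2.1667)·(-2.1667) + (-1.1667)·(-1.1667) + (0.8333)·(0.8333)) / 5 = 22.8333/5 = 4.5667
  s[U,V] = ((2.8333)·(1.1667) + (-2.1667)·(-0.8333) + (1.8333)·(-3.8333) + (-2.1667)·(0.1667) + (-1.1667)·(0.1667) + (0.8333)·(3.1667)) / 5 = 0.1667/5 = 0.0333
  s[U,W] = ((2.8333)·(0.6667) + (-2.1667)·(-1.3333) + (1.8333)·(-1.3333) + (-2.1667)·(-1.3333) + (-1.1667)·(2.6667) + (0.8333)·(0.6667)) / 5 = 2.6667/5 = 0.5333
  s[V,V] = ((1.1667)·(1.1667) + (-0.8333)·(-0.8333) + (-3.8333)·(-3.8333) + (0.1667)·(0.1667) + (0.1667)·(0.1667) + (3.1667)·(3.1667)) / 5 = 26.8333/5 = 5.3667
  s[V,W] = ((1.1667)·(0.6667) + (-0.8333)·(-1.3333) + (-3.8333)·(-1.3333) + (0.1667)·(-1.3333) + (0.1667)·(2.6667) + (3.1667)·(0.6667)) / 5 = 9.3333/5 = 1.8667
  s[W,W] = ((0.6667)·(0.6667) + (-1.3333)·(-1.3333) + (-1.3333)·(-1.3333) + (-1.3333)·(-1.3333) + (2.6667)·(2.6667) + (0.6667)·(0.6667)) / 5 = 13.3333/5 = 2.6667
  Sample standard deviations s_i = √(s[i,i]):
  s(U) = √(4.5667) = 2.137
  s(V) = √(5.3667) = 2.3166
  s(W) = √(2.6667) = 1.633

Step 3 — r_{ij} = s_{ij} / (s_i · s_j):
  r[U,U] = 1 (diagonal).
  r[U,V] = 0.0333 / (2.137 · 2.3166) = 0.0333 / 4.9505 = 0.0067
  r[U,W] = 0.5333 / (2.137 · 1.633) = 0.5333 / 3.4897 = 0.1528
  r[V,V] = 1 (diagonal).
  r[V,W] = 1.8667 / (2.3166 · 1.633) = 1.8667 / 3.783 = 0.4934
  r[W,W] = 1 (diagonal).

R is symmetric with unit diagonal. Assembling:

R = [[1, 0.0067, 0.1528],
 [0.0067, 1, 0.4934],
 [0.1528, 0.4934, 1]]


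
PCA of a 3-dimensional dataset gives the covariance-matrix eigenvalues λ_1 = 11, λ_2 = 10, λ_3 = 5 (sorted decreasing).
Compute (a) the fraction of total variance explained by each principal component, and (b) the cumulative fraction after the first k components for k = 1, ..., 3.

Step 1 — total variance = trace(Sigma) = Σ λ_i = 11 + 10 + 5 = 26.

Step 2 — fraction explained by component i = λ_i / Σ λ:
  PC1: 11/26 = 0.4231
  PC2: 10/26 = 0.3846
  PC3: 5/26 = 0.1923

Step 3 — cumulative fraction after k components = (λ_1 + ... + λ_k) / Σ λ:
  k = 1: 11/26 = 0.4231
  k = 2: (11 + 10)/26 = 21/26 = 0.8077
  k = 3: (11 + 10 + 5)/26 = 26/26 = 1

Summary (fraction, with percent):

explained: PC1 0.4231 (42.31%), PC2 0.3846 (38.46%), PC3 0.1923 (19.23%);  cumulative: 0.4231, 0.8077, 1


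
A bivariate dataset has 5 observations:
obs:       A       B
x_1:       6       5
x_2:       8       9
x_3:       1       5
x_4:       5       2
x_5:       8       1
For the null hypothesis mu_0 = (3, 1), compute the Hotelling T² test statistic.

Step 1 — sample mean vector:
  mean(A) = (6 + 8 + 1 + 5 + 8) / 5 = 28/5 = 5.6
  mean(B) = (5 + 9 + 5 + 2 + 1) / 5 = 22/5 = 4.4
  x̄ = (5.6, 4.4),  deviation x̄ - mu_0 = (5.6, 4.4) - (3, 1) = (2.6, 3.4).

Step 2 — sample covariance matrix, S[i,j] = (1/(n-1)) · Σ_k (x_{k,i} - mean_i) · (x_{k,j} - mean_j), divisor n-1 = 4:
  S[A,A] = ((0.4)·(0.4) + (2.4)·(2.4) + (-4.6)·(-4.6) + (-0.6)·(-0.6) + (2.4)·(2.4)) / 4 = 33.2/4 = 8.3
  S[A,B] = ((0.4)·(0.6) + (2.4)·(4.6) + (-4.6)·(0.6) + (-0.6)·(-2.4) + (2.4)·(-3.4)) / 4 = 1.8/4 = 0.45
  S[B,B] = ((0.6)·(0.6) + (4.6)·(4.6) + (0.6)·(0.6) + (-2.4)·(-2.4) + (-3.4)·(-3.4)) / 4 = 39.2/4 = 9.8
  S = [[8.3, 0.45],
 [0.45, 9.8]].

Step 3 — invert S. det(S) = 8.3·9.8 - (0.45)² = 81.1375.
  S^{-1} = (1/det) · [[d, -b], [-b, a]] = [[0.1208, -0.0055],
 [-0.0055, 0.1023]].

Step 4 — quadratic form (x̄ - mu_0)^T · S^{-1} · (x̄ - mu_0):
  S^{-1} · (x̄ - mu_0) = (0.2952, 0.3334),
  (x̄ - mu_0)^T · [...] = (2.6)·(0.2952) + (3.4)·(0.3334) = 1.901.

Step 5 — scale by n: T² = 5 · 1.901 = 9.5049.

T² ≈ 9.5049


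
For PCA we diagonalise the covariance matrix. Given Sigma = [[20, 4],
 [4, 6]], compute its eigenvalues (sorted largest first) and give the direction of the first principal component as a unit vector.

Step 1 — characteristic polynomial of 2×2 Sigma:
  det(Sigma - λI) = λ² - trace · λ + det = 0.
  trace = 20 + 6 = 26, det = 20·6 - (4)² = 104.
Step 2 — discriminant:
  Δ = trace² - 4·det = 676 - 416 = 260.
Step 3 — eigenvalues:
  λ = (trace ± √Δ)/2 = (26 ± 16.1245)/2,
  λ_1 = 21.0623,  λ_2 = 4.9377.

Step 4 — unit eigenvector for λ_1: solve (Sigma - λ_1 I)v = 0. First row:
  (20 - 21.0623)·v_x + (4)·v_y = 0, i.e. (-1.0623)·v_x + (4)·v_y = 0,
  so v ∝ (b, λ_1 - a) = (4, 1.0623) = u.
  ||u|| = √((4)² + (1.0623)²) = √(17.1284) ≈ 4.1386,
  v_1 = u/||u|| ≈ (0.9665, 0.2567) (||v_1|| = 1).

λ_1 = 21.0623,  λ_2 = 4.9377;  v_1 ≈ (0.9665, 0.2567)


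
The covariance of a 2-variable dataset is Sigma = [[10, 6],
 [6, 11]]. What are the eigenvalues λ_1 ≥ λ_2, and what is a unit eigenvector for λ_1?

Step 1 — characteristic polynomial of 2×2 Sigma:
  det(Sigma - λI) = λ² - trace · λ + det = 0.
  trace = 10 + 11 = 21, det = 10·11 - (6)² = 74.
Step 2 — discriminant:
  Δ = trace² - 4·det = 441 - 296 = 145.
Step 3 — eigenvalues:
  λ = (trace ± √Δ)/2 = (21 ± 12.0416)/2,
  λ_1 = 16.5208,  λ_2 = 4.4792.

Step 4 — unit eigenvector for λ_1: solve (Sigma - λ_1 I)v = 0. First row:
  (10 - 16.5208)·v_x + (6)·v_y = 0, i.e. (-6.5208)·v_x + (6)·v_y = 0,
  so v ∝ (b, λ_1 - a) = (6, 6.5208) = u.
  ||u|| = √((6)² + (6.5208)²) = √(78.5208) ≈ 8.8612,
  v_1 = u/||u|| ≈ (0.6771, 0.7359) (||v_1|| = 1).

λ_1 = 16.5208,  λ_2 = 4.4792;  v_1 ≈ (0.6771, 0.7359)


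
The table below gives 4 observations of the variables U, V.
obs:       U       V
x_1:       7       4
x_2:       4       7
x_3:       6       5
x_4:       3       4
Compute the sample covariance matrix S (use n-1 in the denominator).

Step 1 — column means:
  mean(U) = (7 + 4 + 6 + 3) / 4 = 20/4 = 5
  mean(V) = (4 + 7 + 5 + 4) / 4 = 20/4 = 5

Step 2 — sample covariance S[i,j] = (1/(n-1)) · Σ_k (x_{k,i} - mean_i) · (x_{k,j} - mean_j), with n-1 = 3.
  S[U,U] = ((2)·(2) + (-1)·(-1) + (1)·(1) + (-2)·(-2)) / 3 = 10/3 = 3.3333
  S[U,V] = ((2)·(-1) + (-1)·(2) + (1)·(0) + (-2)·(-1)) / 3 = -2/3 = -0.6667
  S[V,V] = ((-1)·(-1) + (2)·(2) + (0)·(0) + (-1)·(-1)) / 3 = 6/3 = 2

S is symmetric (S[j,i] = S[i,j]). Assembling:

S = [[3.3333, -0.6667],
 [-0.6667, 2]]


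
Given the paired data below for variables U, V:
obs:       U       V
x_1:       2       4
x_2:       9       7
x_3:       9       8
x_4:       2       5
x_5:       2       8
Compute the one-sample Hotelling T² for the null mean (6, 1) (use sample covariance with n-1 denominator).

Step 1 — sample mean vector:
  mean(U) = (2 + 9 + 9 + 2 + 2) / 5 = 24/5 = 4.8
  mean(V) = (4 + 7 + 8 + 5 + 8) / 5 = 32/5 = 6.4
  x̄ = (4.8, 6.4),  deviation x̄ - mu_0 = (4.8, 6.4) - (6, 1) = (-1.2, 5.4).

Step 2 — sample covariance matrix, S[i,j] = (1/(n-1)) · Σ_k (x_{k,i} - mean_i) · (x_{k,j} - mean_j), divisor n-1 = 4:
  S[U,U] = ((-2.8)·(-2.8) + (4.2)·(4.2) + (4.2)·(4.2) + (-2.8)·(-2.8) + (-2.8)·(-2.8)) / 4 = 58.8/4 = 14.7
  S[U,V] = ((-2.8)·(-2.4) + (4.2)·(0.6) + (4.2)·(1.6) + (-2.8)·(-1.4) + (-2.8)·(1.6)) / 4 = 15.4/4 = 3.85
  S[V,V] = ((-2.4)·(-2.4) + (0.6)·(0.6) + (1.6)·(1.6) + (-1.4)·(-1.4) + (1.6)·(1.6)) / 4 = 13.2/4 = 3.3
  S = [[14.7, 3.85],
 [3.85, 3.3]].

Step 3 — invert S. det(S) = 14.7·3.3 - (3.85)² = 33.6875.
  S^{-1} = (1/det) · [[d, -b], [-b, a]] = [[0.098, -0.1143],
 [-0.1143, 0.4364]].

Step 4 — quadratic form (x̄ - mu_0)^T · S^{-1} · (x̄ - mu_0):
  S^{-1} · (x̄ - mu_0) = (-0.7347, 2.4935),
  (x̄ - mu_0)^T · [...] = (-1.2)·(-0.7347) + (5.4)·(2.4935) = 14.3466.

Step 5 — scale by n: T² = 5 · 14.3466 = 71.7328.

T² ≈ 71.7328


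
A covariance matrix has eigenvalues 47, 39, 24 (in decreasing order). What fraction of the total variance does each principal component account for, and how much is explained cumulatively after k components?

Step 1 — total variance = trace(Sigma) = Σ λ_i = 47 + 39 + 24 = 110.

Step 2 — fraction explained by component i = λ_i / Σ λ:
  PC1: 47/110 = 0.4273
  PC2: 39/110 = 0.3545
  PC3: 24/110 = 0.2182

Step 3 — cumulative fraction after k components = (λ_1 + ... + λ_k) / Σ λ:
  k = 1: 47/110 = 0.4273
  k = 2: (47 + 39)/110 = 86/110 = 0.7818
  k = 3: (47 + 39 + 24)/110 = 110/110 = 1

Summary (fraction, with percent):

explained: PC1 0.4273 (42.73%), PC2 0.3545 (35.45%), PC3 0.2182 (21.82%);  cumulative: 0.4273, 0.7818, 1


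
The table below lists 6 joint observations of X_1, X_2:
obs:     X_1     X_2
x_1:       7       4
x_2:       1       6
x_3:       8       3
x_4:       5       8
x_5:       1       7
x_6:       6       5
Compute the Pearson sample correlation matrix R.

Step 1 — column means:
  mean(X_1) = (7 + 1 + 8 + 5 + 1 + 6) / 6 = 28/6 = 4.6667
  mean(X_2) = (4 + 6 + 3 + 8 + 7 + 5) / 6 = 33/6 = 5.5

Step 2 — sample variances and covariances s[i,j] = (1/(n-1)) · Σ_k (x_{k,i} - mean_i) · (x_{k,j} - mean_j), with n-1 = 5:
  s[X_1,X_1] = ((2.3333)·(2.3333) + (-3.6667)·(-3.6667) + (3.3333)·(3.3333) + (0.3333)·(0.3333) + (-3.6667)·(-3.6667) + (1.3333)·(1.3333)) / 5 = 45.3333/5 = 9.0667
  s[X_1,X_2] = ((2.3333)·(-1.5) + (-3.6667)·(0.5) + (3.3333)·(-2.5) + (0.3333)·(2.5) + (-3.6667)·(1.5) + (1.3333)·(-0.5)) / 5 = -19/5 = -3.8
  s[X_2,X_2] = ((-1.5)·(-1.5) + (0.5)·(0.5) + (-2.5)·(-2.5) + (2.5)·(2.5) + (1.5)·(1.5) + (-0.5)·(-0.5)) / 5 = 17.5/5 = 3.5
  Sample standard deviations s_i = √(s[i,i]):
  s(X_1) = √(9.0667) = 3.0111
  s(X_2) = √(3.5) = 1.8708

Step 3 — r_{ij} = s_{ij} / (s_i · s_j):
  r[X_1,X_1] = 1 (diagonal).
  r[X_1,X_2] = -3.8 / (3.0111 · 1.8708) = -3.8 / 5.6332 = -0.6746
  r[X_2,X_2] = 1 (diagonal).

R is symmetric with unit diagonal. Assembling:

R = [[1, -0.6746],
 [-0.6746, 1]]


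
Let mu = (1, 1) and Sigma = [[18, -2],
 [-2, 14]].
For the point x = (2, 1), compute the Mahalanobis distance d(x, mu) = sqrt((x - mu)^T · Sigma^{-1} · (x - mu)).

Step 1 — centre the observation: (x - mu) = (1, 0).

Step 2 — invert Sigma. det(Sigma) = 18·14 - (-2)² = 248.
  Sigma^{-1} = (1/det) · [[d, -b], [-b, a]] = [[0.0565, 0.0081],
 [0.0081, 0.0726]].

Step 3 — form the quadratic (x - mu)^T · Sigma^{-1} · (x - mu):
  Sigma^{-1} · (x - mu) = (0.0565, 0.0081).
  (x - mu)^T · [Sigma^{-1} · (x - mu)] = (1)·(0.0565) + (0)·(0.0081) = 0.0565.

Step 4 — take square root: d = √(0.0565) ≈ 0.2376.

d(x, mu) = √(0.0565) ≈ 0.2376


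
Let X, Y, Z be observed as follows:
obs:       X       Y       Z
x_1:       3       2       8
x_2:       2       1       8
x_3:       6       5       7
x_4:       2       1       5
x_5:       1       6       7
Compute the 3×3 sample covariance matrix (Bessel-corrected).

Step 1 — column means:
  mean(X) = (3 + 2 + 6 + 2 + 1) / 5 = 14/5 = 2.8
  mean(Y) = (2 + 1 + 5 + 1 + 6) / 5 = 15/5 = 3
  mean(Z) = (8 + 8 + 7 + 5 + 7) / 5 = 35/5 = 7

Step 2 — sample covariance S[i,j] = (1/(n-1)) · Σ_k (x_{k,i} - mean_i) · (x_{k,j} - mean_j), with n-1 = 4.
  S[X,X] = ((0.2)·(0.2) + (-0.8)·(-0.8) + (3.2)·(3.2) + (-0.8)·(-0.8) + (-1.8)·(-1.8)) / 4 = 14.8/4 = 3.7
  S[X,Y] = ((0.2)·(-1) + (-0.8)·(-2) + (3.2)·(2) + (-0.8)·(-2) + (-1.8)·(3)) / 4 = 4/4 = 1
  S[X,Z] = ((0.2)·(1) + (-0.8)·(1) + (3.2)·(0) + (-0.8)·(-2) + (-1.8)·(0)) / 4 = 1/4 = 0.25
  S[Y,Y] = ((-1)·(-1) + (-2)·(-2) + (2)·(2) + (-2)·(-2) + (3)·(3)) / 4 = 22/4 = 5.5
  S[Y,Z] = ((-1)·(1) + (-2)·(1) + (2)·(0) + (-2)·(-2) + (3)·(0)) / 4 = 1/4 = 0.25
  S[Z,Z] = ((1)·(1) + (1)·(1) + (0)·(0) + (-2)·(-2) + (0)·(0)) / 4 = 6/4 = 1.5

S is symmetric (S[j,i] = S[i,j]). Assembling:

S = [[3.7, 1, 0.25],
 [1, 5.5, 0.25],
 [0.25, 0.25, 1.5]]


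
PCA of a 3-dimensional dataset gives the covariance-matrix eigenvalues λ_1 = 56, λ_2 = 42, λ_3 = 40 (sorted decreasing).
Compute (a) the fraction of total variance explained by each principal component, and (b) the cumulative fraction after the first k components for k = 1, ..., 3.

Step 1 — total variance = trace(Sigma) = Σ λ_i = 56 + 42 + 40 = 138.

Step 2 — fraction explained by component i = λ_i / Σ λ:
  PC1: 56/138 = 0.4058
  PC2: 42/138 = 0.3043
  PC3: 40/138 = 0.2899

Step 3 — cumulative fraction after k components = (λ_1 + ... + λ_k) / Σ λ:
  k = 1: 56/138 = 0.4058
  k = 2: (56 + 42)/138 = 98/138 = 0.7101
  k = 3: (56 + 42 + 40)/138 = 138/138 = 1

Summary (fraction, with percent):

explained: PC1 0.4058 (40.58%), PC2 0.3043 (30.43%), PC3 0.2899 (28.99%);  cumulative: 0.4058, 0.7101, 1


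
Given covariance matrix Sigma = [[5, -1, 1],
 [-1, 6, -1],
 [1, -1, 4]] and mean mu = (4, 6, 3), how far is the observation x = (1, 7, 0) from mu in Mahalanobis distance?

Step 1 — centre the observation: (x - mu) = (-3, 1, -3).

Step 2 — invert Sigma (cofactor / det for 3×3, or solve directly):
  Sigma^{-1} = [[0.215, 0.028, -0.0467],
 [0.028, 0.1776, 0.0374],
 [-0.0467, 0.0374, 0.271]].

Step 3 — form the quadratic (x - mu)^T · Sigma^{-1} · (x - mu):
  Sigma^{-1} · (x - mu) = (-0.4766, -0.0187, -0.6355).
  (x - mu)^T · [Sigma^{-1} · (x - mu)] = (-3)·(-0.4766) + (1)·(-0.0187) + (-3)·(-0.6355) = 3.3178.

Step 4 — take square root: d = √(3.3178) ≈ 1.8215.

d(x, mu) = √(3.3178) ≈ 1.8215


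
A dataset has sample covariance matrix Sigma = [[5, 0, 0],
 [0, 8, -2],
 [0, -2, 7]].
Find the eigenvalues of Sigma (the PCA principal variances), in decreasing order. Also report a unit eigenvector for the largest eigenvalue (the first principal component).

Step 1 — characteristic polynomial p(λ) = det(λI - Sigma) = λ³ - tr·λ² + c_1·λ - det, where tr = trace, c_1 = sum of the principal 2×2 minors, det = det(Sigma):
  tr = 5 + 8 + 7 = 20,
  c_1 = (5·8 - (0)²) + (5·7 - (0)²) + (8·7 - (-2)²) = 40 + 35 + 52 = 127,
  det = 5·(8·7 - (-2)²) - (0)·((0)·7 - (-2)·(0)) + (0)·((0)·(-2) - 8·(0)) = 5·(52) - (0)·(0) + (0)·(0) = 260.
  So p(λ) = λ³ - 20λ² + 127λ - 260.
Step 2 — look for an integer root (rational root theorem: any rational root is an integer divisor of 260). Testing λ = 5:
  p(5) = 125 - 500 + 635 - 260 = 0  ✓
  Dividing out (λ - 5): p(λ) = (λ - 5)(λ² - 15λ + 52).
Step 3 — remaining eigenvalues from the quadratic λ² - 15λ + 52 = 0:
  Δ = 15² - 4·52 = 225 - 208 = 17,  λ = (15 ± √17)/2 = (15 ± 4.1231)/2 ≈ 9.5616 or 5.4384.
  Sorted: λ_1 = 9.5616,  λ_2 = 5.4384,  λ_3 = 5  (check: sum = 20 = tr ✓).

Step 4 — unit eigenvector for λ_1 ≈ 9.5616: v spans the null space of (Sigma - λ_1 I), whose rows are
  r_1 = (-4.5616, 0, 0),  r_2 = (0, -1.5616, -2),  r_3 = (0, -2, -2.5616).
  v is orthogonal to every row, so take v ∝ r_1 × r_2 = ((0)·(-2) - (0)·(-1.5616), (0)·(0) - (-4.5616)·(-2), (-4.5616)·(-1.5616) - (0)·(0)) ≈ (0, -9.1231, 7.1231).
  Rescale (multiply by -1 so the first nonzero entry is positive): u = (0, 9.1231, -7.1231).
  ||u|| = √((0)² + (9.1231)² + (-7.1231)²) = √(133.9697) ≈ 11.5745,  v_1 = u/||u|| ≈ (0, 0.7882, -0.6154) (||v_1|| = 1).

λ_1 = 9.5616,  λ_2 = 5.4384,  λ_3 = 5;  v_1 ≈ (0, 0.7882, -0.6154)


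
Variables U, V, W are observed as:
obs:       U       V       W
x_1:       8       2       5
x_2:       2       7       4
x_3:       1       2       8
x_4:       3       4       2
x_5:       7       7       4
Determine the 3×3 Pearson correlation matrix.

Step 1 — column means:
  mean(U) = (8 + 2 + 1 + 3 + 7) / 5 = 21/5 = 4.2
  mean(V) = (2 + 7 + 2 + 4 + 7) / 5 = 22/5 = 4.4
  mean(W) = (5 + 4 + 8 + 2 + 4) / 5 = 23/5 = 4.6

Step 2 — sample variances and covariances s[i,j] = (1/(n-1)) · Σ_k (x_{k,i} - mean_i) · (x_{k,j} - mean_j), with n-1 = 4:
  s[U,U] = ((3.8)·(3.8) + (-2.2)·(-2.2) + (-3.2)·(-3.2) + (-1.2)·(-1.2) + (2.8)·(2.8)) / 4 = 38.8/4 = 9.7
  s[U,V] = ((3.8)·(-2.4) + (-2.2)·(2.6) + (-3.2)·(-2.4) + (-1.2)·(-0.4) + (2.8)·(2.6)) / 4 = 0.6/4 = 0.15
  s[U,W] = ((3.8)·(0.4) + (-2.2)·(-0.6) + (-3.2)·(3.4) + (-1.2)·(-2.6) + (2.8)·(-0.6)) / 4 = -6.6/4 = -1.65
  s[V,V] = ((-2.4)·(-2.4) + (2.6)·(2.6) + (-2.4)·(-2.4) + (-0.4)·(-0.4) + (2.6)·(2.6)) / 4 = 25.2/4 = 6.3
  s[V,W] = ((-2.4)·(0.4) + (2.6)·(-0.6) + (-2.4)·(3.4) + (-0.4)·(-2.6) + (2.6)·(-0.6)) / 4 = -11.2/4 = -2.8
  s[W,W] = ((0.4)·(0.4) + (-0.6)·(-0.6) + (3.4)·(3.4) + (-2.6)·(-2.6) + (-0.6)·(-0.6)) / 4 = 19.2/4 = 4.8
  Sample standard deviations s_i = √(s[i,i]):
  s(U) = √(9.7) = 3.1145
  s(V) = √(6.3) = 2.51
  s(W) = √(4.8) = 2.1909

Step 3 — r_{ij} = s_{ij} / (s_i · s_j):
  r[U,U] = 1 (diagonal).
  r[U,V] = 0.15 / (3.1145 · 2.51) = 0.15 / 7.8173 = 0.0192
  r[U,W] = -1.65 / (3.1145 · 2.1909) = -1.65 / 6.8235 = -0.2418
  r[V,V] = 1 (diagonal).
  r[V,W] = -2.8 / (2.51 · 2.1909) = -2.8 / 5.4991 = -0.5092
  r[W,W] = 1 (diagonal).

R is symmetric with unit diagonal. Assembling:

R = [[1, 0.0192, -0.2418],
 [0.0192, 1, -0.5092],
 [-0.2418, -0.5092, 1]]


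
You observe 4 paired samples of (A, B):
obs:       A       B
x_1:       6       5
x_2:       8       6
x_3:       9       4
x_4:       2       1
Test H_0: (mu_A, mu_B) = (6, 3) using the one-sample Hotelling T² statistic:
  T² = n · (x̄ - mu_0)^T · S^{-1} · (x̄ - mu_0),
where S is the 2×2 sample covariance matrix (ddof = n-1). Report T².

Step 1 — sample mean vector:
  mean(A) = (6 + 8 + 9 + 2) / 4 = 25/4 = 6.25
  mean(B) = (5 + 6 + 4 + 1) / 4 = 16/4 = 4
  x̄ = (6.25, 4),  deviation x̄ - mu_0 = (6.25, 4) - (6, 3) = (0.25, 1).

Step 2 — sample covariance matrix, S[i,j] = (1/(n-1)) · Σ_k (x_{k,i} - mean_i) · (x_{k,j} - mean_j), divisor n-1 = 3:
  S[A,A] = ((-0.25)·(-0.25) + (1.75)·(1.75) + (2.75)·(2.75) + (-4.25)·(-4.25)) / 3 = 28.75/3 = 9.5833
  S[A,B] = ((-0.25)·(1) + (1.75)·(2) + (2.75)·(0) + (-4.25)·(-3)) / 3 = 16/3 = 5.3333
  S[B,B] = ((1)·(1) + (2)·(2) + (0)·(0) + (-3)·(-3)) / 3 = 14/3 = 4.6667
  S = [[9.5833, 5.3333],
 [5.3333, 4.6667]].

Step 3 — invert S. det(S) = 9.5833·4.6667 - (5.3333)² = 16.2778.
  S^{-1} = (1/det) · [[d, -b], [-b, a]] = [[0.2867, -0.3276],
 [-0.3276, 0.5887]].

Step 4 — quadratic form (x̄ - mu_0)^T · S^{-1} · (x̄ - mu_0):
  S^{-1} · (x̄ - mu_0) = (-0.256, 0.5068),
  (x̄ - mu_0)^T · [...] = (0.25)·(-0.256) + (1)·(0.5068) = 0.4428.

Step 5 — scale by n: T² = 4 · 0.4428 = 1.7713.

T² ≈ 1.7713


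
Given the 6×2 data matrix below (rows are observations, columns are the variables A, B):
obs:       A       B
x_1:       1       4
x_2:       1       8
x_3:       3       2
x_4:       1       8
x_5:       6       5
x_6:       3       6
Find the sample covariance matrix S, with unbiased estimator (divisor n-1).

Step 1 — column means:
  mean(A) = (1 + 1 + 3 + 1 + 6 + 3) / 6 = 15/6 = 2.5
  mean(B) = (4 + 8 + 2 + 8 + 5 + 6) / 6 = 33/6 = 5.5

Step 2 — sample covariance S[i,j] = (1/(n-1)) · Σ_k (x_{k,i} - mean_i) · (x_{k,j} - mean_j), with n-1 = 5.
  S[A,A] = ((-1.5)·(-1.5) + (-1.5)·(-1.5) + (0.5)·(0.5) + (-1.5)·(-1.5) + (3.5)·(3.5) + (0.5)·(0.5)) / 5 = 19.5/5 = 3.9
  S[A,B] = ((-1.5)·(-1.5) + (-1.5)·(2.5) + (0.5)·(-3.5) + (-1.5)·(2.5) + (3.5)·(-0.5) + (0.5)·(0.5)) / 5 = -8.5/5 = -1.7
  S[B,B] = ((-1.5)·(-1.5) + (2.5)·(2.5) + (-3.5)·(-3.5) + (2.5)·(2.5) + (-0.5)·(-0.5) + (0.5)·(0.5)) / 5 = 27.5/5 = 5.5

S is symmetric (S[j,i] = S[i,j]). Assembling:

S = [[3.9, -1.7],
 [-1.7, 5.5]]


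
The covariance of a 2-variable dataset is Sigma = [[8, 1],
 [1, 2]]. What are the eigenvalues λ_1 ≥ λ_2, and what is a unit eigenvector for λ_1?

Step 1 — characteristic polynomial of 2×2 Sigma:
  det(Sigma - λI) = λ² - trace · λ + det = 0.
  trace = 8 + 2 = 10, det = 8·2 - (1)² = 15.
Step 2 — discriminant:
  Δ = trace² - 4·det = 100 - 60 = 40.
Step 3 — eigenvalues:
  λ = (trace ± √Δ)/2 = (10 ± 6.3246)/2,
  λ_1 = 8.1623,  λ_2 = 1.8377.

Step 4 — unit eigenvector for λ_1: solve (Sigma - λ_1 I)v = 0. First row:
  (8 - 8.1623)·v_x + (1)·v_y = 0, i.e. (-0.1623)·v_x + (1)·v_y = 0,
  so v ∝ (b, λ_1 - a) = (1, 0.1623) = u.
  ||u|| = √((1)² + (0.1623)²) = √(1.0263) ≈ 1.0131,
  v_1 = u/||u|| ≈ (0.9871, 0.1602) (||v_1|| = 1).

λ_1 = 8.1623,  λ_2 = 1.8377;  v_1 ≈ (0.9871, 0.1602)


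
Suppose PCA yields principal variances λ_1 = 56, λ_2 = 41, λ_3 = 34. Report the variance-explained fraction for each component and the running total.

Step 1 — total variance = trace(Sigma) = Σ λ_i = 56 + 41 + 34 = 131.

Step 2 — fraction explained by component i = λ_i / Σ λ:
  PC1: 56/131 = 0.4275
  PC2: 41/131 = 0.313
  PC3: 34/131 = 0.2595

Step 3 — cumulative fraction after k components = (λ_1 + ... + λ_k) / Σ λ:
  k = 1: 56/131 = 0.4275
  k = 2: (56 + 41)/131 = 97/131 = 0.7405
  k = 3: (56 + 41 + 34)/131 = 131/131 = 1

Summary (fraction, with percent):

explained: PC1 0.4275 (42.75%), PC2 0.313 (31.3%), PC3 0.2595 (25.95%);  cumulative: 0.4275, 0.7405, 1


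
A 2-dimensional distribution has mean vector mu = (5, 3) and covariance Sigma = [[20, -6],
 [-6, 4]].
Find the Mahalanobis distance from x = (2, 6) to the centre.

Step 1 — centre the observation: (x - mu) = (-3, 3).

Step 2 — invert Sigma. det(Sigma) = 20·4 - (-6)² = 44.
  Sigma^{-1} = (1/det) · [[d, -b], [-b, a]] = [[0.0909, 0.1364],
 [0.1364, 0.4545]].

Step 3 — form the quadratic (x - mu)^T · Sigma^{-1} · (x - mu):
  Sigma^{-1} · (x - mu) = (0.1364, 0.9545).
  (x - mu)^T · [Sigma^{-1} · (x - mu)] = (-3)·(0.1364) + (3)·(0.9545) = 2.4545.

Step 4 — take square root: d = √(2.4545) ≈ 1.5667.

d(x, mu) = √(2.4545) ≈ 1.5667


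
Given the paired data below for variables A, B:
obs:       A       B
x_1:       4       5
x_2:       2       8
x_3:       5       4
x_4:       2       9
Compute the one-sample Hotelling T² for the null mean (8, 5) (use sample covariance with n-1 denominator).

Step 1 — sample mean vector:
  mean(A) = (4 + 2 + 5 + 2) / 4 = 13/4 = 3.25
  mean(B) = (5 + 8 + 4 + 9) / 4 = 26/4 = 6.5
  x̄ = (3.25, 6.5),  deviation x̄ - mu_0 = (3.25, 6.5) - (8, 5) = (-4.75, 1.5).

Step 2 — sample covariance matrix, S[i,j] = (1/(n-1)) · Σ_k (x_{k,i} - mean_i) · (x_{k,j} - mean_j), divisor n-1 = 3:
  S[A,A] = ((0.75)·(0.75) + (-1.25)·(-1.25) + (1.75)·(1.75) + (-1.25)·(-1.25)) / 3 = 6.75/3 = 2.25
  S[A,B] = ((0.75)·(-1.5) + (-1.25)·(1.5) + (1.75)·(-2.5) + (-1.25)·(2.5)) / 3 = -10.5/3 = -3.5
  S[B,B] = ((-1.5)·(-1.5) + (1.5)·(1.5) + (-2.5)·(-2.5) + (2.5)·(2.5)) / 3 = 17/3 = 5.6667
  S = [[2.25, -3.5],
 [-3.5, 5.6667]].

Step 3 — invert S. det(S) = 2.25·5.6667 - (-3.5)² = 0.5.
  S^{-1} = (1/det) · [[d, -b], [-b, a]] = [[11.3333, 7],
 [7, 4.5]].

Step 4 — quadratic form (x̄ - mu_0)^T · S^{-1} · (x̄ - mu_0):
  S^{-1} · (x̄ - mu_0) = (-43.3333, -26.5),
  (x̄ - mu_0)^T · [...] = (-4.75)·(-43.3333) + (1.5)·(-26.5) = 166.0833.

Step 5 — scale by n: T² = 4 · 166.0833 = 664.3333.

T² ≈ 664.3333


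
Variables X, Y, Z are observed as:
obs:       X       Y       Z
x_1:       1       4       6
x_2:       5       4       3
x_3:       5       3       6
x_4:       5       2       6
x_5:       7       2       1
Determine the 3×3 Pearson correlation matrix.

Step 1 — column means:
  mean(X) = (1 + 5 + 5 + 5 + 7) / 5 = 23/5 = 4.6
  mean(Y) = (4 + 4 + 3 + 2 + 2) / 5 = 15/5 = 3
  mean(Z) = (6 + 3 + 6 + 6 + 1) / 5 = 22/5 = 4.4

Step 2 — sample variances and covariances s[i,j] = (1/(n-1)) · Σ_k (x_{k,i} - mean_i) · (x_{k,j} - mean_j), with n-1 = 4:
  s[X,X] = ((-3.6)·(-3.6) + (0.4)·(0.4) + (0.4)·(0.4) + (0.4)·(0.4) + (2.4)·(2.4)) / 4 = 19.2/4 = 4.8
  s[X,Y] = ((-3.6)·(1) + (0.4)·(1) + (0.4)·(0) + (0.4)·(-1) + (2.4)·(-1)) / 4 = -6/4 = -1.5
  s[X,Z] = ((-3.6)·(1.6) + (0.4)·(-1.4) + (0.4)·(1.6) + (0.4)·(1.6) + (2.4)·(-3.4)) / 4 = -13.2/4 = -3.3
  s[Y,Y] = ((1)·(1) + (1)·(1) + (0)·(0) + (-1)·(-1) + (-1)·(-1)) / 4 = 4/4 = 1
  s[Y,Z] = ((1)·(1.6) + (1)·(-1.4) + (0)·(1.6) + (-1)·(1.6) + (-1)·(-3.4)) / 4 = 2/4 = 0.5
  s[Z,Z] = ((1.6)·(1.6) + (-1.4)·(-1.4) + (1.6)·(1.6) + (1.6)·(1.6) + (-3.4)·(-3.4)) / 4 = 21.2/4 = 5.3
  Sample standard deviations s_i = √(s[i,i]):
  s(X) = √(4.8) = 2.1909
  s(Y) = √(1) = 1
  s(Z) = √(5.3) = 2.3022

Step 3 — r_{ij} = s_{ij} / (s_i · s_j):
  r[X,X] = 1 (diagonal).
  r[X,Y] = -1.5 / (2.1909 · 1) = -1.5 / 2.1909 = -0.6847
  r[X,Z] = -3.3 / (2.1909 · 2.3022) = -3.3 / 5.0438 = -0.6543
  r[Y,Y] = 1 (diagonal).
  r[Y,Z] = 0.5 / (1 · 2.3022) = 0.5 / 2.3022 = 0.2172
  r[Z,Z] = 1 (diagonal).

R is symmetric with unit diagonal. Assembling:

R = [[1, -0.6847, -0.6543],
 [-0.6847, 1, 0.2172],
 [-0.6543, 0.2172, 1]]


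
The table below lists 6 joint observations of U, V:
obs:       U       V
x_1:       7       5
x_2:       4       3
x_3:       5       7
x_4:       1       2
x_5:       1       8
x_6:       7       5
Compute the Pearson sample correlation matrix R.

Step 1 — column means:
  mean(U) = (7 + 4 + 5 + 1 + 1 + 7) / 6 = 25/6 = 4.1667
  mean(V) = (5 + 3 + 7 + 2 + 8 + 5) / 6 = 30/6 = 5

Step 2 — sample variances and covariances s[i,j] = (1/(n-1)) · Σ_k (x_{k,i} - mean_i) · (x_{k,j} - mean_j), with n-1 = 5:
  s[U,U] = ((2.8333)·(2.8333) + (-0.1667)·(-0.1667) + (0.8333)·(0.8333) + (-3.1667)·(-3.1667) + (-3.1667)·(-3.1667) + (2.8333)·(2.8333)) / 5 = 36.8333/5 = 7.3667
  s[U,V] = ((2.8333)·(0) + (-0.1667)·(-2) + (0.8333)·(2) + (-3.1667)·(-3) + (-3.1667)·(3) + (2.8333)·(0)) / 5 = 2/5 = 0.4
  s[V,V] = ((0)·(0) + (-2)·(-2) + (2)·(2) + (-3)·(-3) + (3)·(3) + (0)·(0)) / 5 = 26/5 = 5.2
  Sample standard deviations s_i = √(s[i,i]):
  s(U) = √(7.3667) = 2.7142
  s(V) = √(5.2) = 2.2804

Step 3 — r_{ij} = s_{ij} / (s_i · s_j):
  r[U,U] = 1 (diagonal).
  r[U,V] = 0.4 / (2.7142 · 2.2804) = 0.4 / 6.1892 = 0.0646
  r[V,V] = 1 (diagonal).

R is symmetric with unit diagonal. Assembling:

R = [[1, 0.0646],
 [0.0646, 1]]


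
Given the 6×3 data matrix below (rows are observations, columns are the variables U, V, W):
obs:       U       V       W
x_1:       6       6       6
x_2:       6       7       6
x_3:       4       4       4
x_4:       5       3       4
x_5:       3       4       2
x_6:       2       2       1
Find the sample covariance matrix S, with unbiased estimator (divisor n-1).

Step 1 — column means:
  mean(U) = (6 + 6 + 4 + 5 + 3 + 2) / 6 = 26/6 = 4.3333
  mean(V) = (6 + 7 + 4 + 3 + 4 + 2) / 6 = 26/6 = 4.3333
  mean(W) = (6 + 6 + 4 + 4 + 2 + 1) / 6 = 23/6 = 3.8333

Step 2 — sample covariance S[i,j] = (1/(n-1)) · Σ_k (x_{k,i} - mean_i) · (x_{k,j} - mean_j), with n-1 = 5.
  S[U,U] = ((1.6667)·(1.6667) + (1.6667)·(1.6667) + (-0.3333)·(-0.3333) + (0.6667)·(0.6667) + (-1.3333)·(-1.3333) + (-2.3333)·(-2.3333)) / 5 = 13.3333/5 = 2.6667
  S[U,V] = ((1.6667)·(1.6667) + (1.6667)·(2.6667) + (-0.3333)·(-0.3333) + (0.6667)·(-1.3333) + (-1.3333)·(-0.3333) + (-2.3333)·(-2.3333)) / 5 = 12.3333/5 = 2.4667
  S[U,W] = ((1.6667)·(2.1667) + (1.6667)·(2.1667) + (-0.3333)·(0.1667) + (0.6667)·(0.1667) + (-1.3333)·(-1.8333) + (-2.3333)·(-2.8333)) / 5 = 16.3333/5 = 3.2667
  S[V,V] = ((1.6667)·(1.6667) + (2.6667)·(2.6667) + (-0.3333)·(-0.3333) + (-1.3333)·(-1.3333) + (-0.3333)·(-0.3333) + (-2.3333)·(-2.3333)) / 5 = 17.3333/5 = 3.4667
  S[V,W] = ((1.6667)·(2.1667) + (2.6667)·(2.1667) + (-0.3333)·(0.1667) + (-1.3333)·(0.1667) + (-0.3333)·(-1.8333) + (-2.3333)·(-2.8333)) / 5 = 16.3333/5 = 3.2667
  S[W,W] = ((2.1667)·(2.1667) + (2.1667)·(2.1667) + (0.1667)·(0.1667) + (0.1667)·(0.1667) + (-1.8333)·(-1.8333) + (-2.8333)·(-2.8333)) / 5 = 20.8333/5 = 4.1667

S is symmetric (S[j,i] = S[i,j]). Assembling:

S = [[2.6667, 2.4667, 3.2667],
 [2.4667, 3.4667, 3.2667],
 [3.2667, 3.2667, 4.1667]]


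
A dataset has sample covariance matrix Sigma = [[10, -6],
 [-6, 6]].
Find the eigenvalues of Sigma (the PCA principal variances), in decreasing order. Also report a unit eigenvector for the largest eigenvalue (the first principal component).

Step 1 — characteristic polynomial of 2×2 Sigma:
  det(Sigma - λI) = λ² - trace · λ + det = 0.
  trace = 10 + 6 = 16, det = 10·6 - (-6)² = 24.
Step 2 — discriminant:
  Δ = trace² - 4·det = 256 - 96 = 160.
Step 3 — eigenvalues:
  λ = (trace ± √Δ)/2 = (16 ± 12.6491)/2,
  λ_1 = 14.3246,  λ_2 = 1.6754.

Step 4 — unit eigenvector for λ_1: solve (Sigma - λ_1 I)v = 0. First row:
  (10 - 14.3246)·v_x + (-6)·v_y = 0, i.e. (-4.3246)·v_x + (-6)·v_y = 0,
  so v ∝ (b, λ_1 - a) = (-6, 4.3246); multiply by -1 so the first entry is positive: u = (6, -4.3246).
  ||u|| = √((6)² + (-4.3246)²) = √(54.7018) ≈ 7.3961,
  v_1 = u/||u|| ≈ (0.8112, -0.5847) (||v_1|| = 1).

λ_1 = 14.3246,  λ_2 = 1.6754;  v_1 ≈ (0.8112, -0.5847)


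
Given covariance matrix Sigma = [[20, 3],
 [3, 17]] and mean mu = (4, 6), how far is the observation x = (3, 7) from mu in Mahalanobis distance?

Step 1 — centre the observation: (x - mu) = (-1, 1).

Step 2 — invert Sigma. det(Sigma) = 20·17 - (3)² = 331.
  Sigma^{-1} = (1/det) · [[d, -b], [-b, a]] = [[0.0514, -0.0091],
 [-0.0091, 0.0604]].

Step 3 — form the quadratic (x - mu)^T · Sigma^{-1} · (x - mu):
  Sigma^{-1} · (x - mu) = (-0.0604, 0.0695).
  (x - mu)^T · [Sigma^{-1} · (x - mu)] = (-1)·(-0.0604) + (1)·(0.0695) = 0.1299.

Step 4 — take square root: d = √(0.1299) ≈ 0.3604.

d(x, mu) = √(0.1299) ≈ 0.3604


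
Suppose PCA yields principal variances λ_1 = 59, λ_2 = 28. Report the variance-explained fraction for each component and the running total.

Step 1 — total variance = trace(Sigma) = Σ λ_i = 59 + 28 = 87.

Step 2 — fraction explained by component i = λ_i / Σ λ:
  PC1: 59/87 = 0.6782
  PC2: 28/87 = 0.3218

Step 3 — cumulative fraction after k components = (λ_1 + ... + λ_k) / Σ λ:
  k = 1: 59/87 = 0.6782
  k = 2: (59 + 28)/87 = 87/87 = 1

Summary (fraction, with percent):

explained: PC1 0.6782 (67.82%), PC2 0.3218 (32.18%);  cumulative: 0.6782, 1


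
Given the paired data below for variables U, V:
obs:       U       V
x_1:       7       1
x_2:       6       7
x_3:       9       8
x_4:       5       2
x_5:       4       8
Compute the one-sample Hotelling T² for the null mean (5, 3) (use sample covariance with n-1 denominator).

Step 1 — sample mean vector:
  mean(U) = (7 + 6 + 9 + 5 + 4) / 5 = 31/5 = 6.2
  mean(V) = (1 + 7 + 8 + 2 + 8) / 5 = 26/5 = 5.2
  x̄ = (6.2, 5.2),  deviation x̄ - mu_0 = (6.2, 5.2) - (5, 3) = (1.2, 2.2).

Step 2 — sample covariance matrix, S[i,j] = (1/(n-1)) · Σ_k (x_{k,i} - mean_i) · (x_{k,j} - mean_j), divisor n-1 = 4:
  S[U,U] = ((0.8)·(0.8) + (-0.2)·(-0.2) + (2.8)·(2.8) + (-1.2)·(-1.2) + (-2.2)·(-2.2)) / 4 = 14.8/4 = 3.7
  S[U,V] = ((0.8)·(-4.2) + (-0.2)·(1.8) + (2.8)·(2.8) + (-1.2)·(-3.2) + (-2.2)·(2.8)) / 4 = 1.8/4 = 0.45
  S[V,V] = ((-4.2)·(-4.2) + (1.8)·(1.8) + (2.8)·(2.8) + (-3.2)·(-3.2) + (2.8)·(2.8)) / 4 = 46.8/4 = 11.7
  S = [[3.7, 0.45],
 [0.45, 11.7]].

Step 3 — invert S. det(S) = 3.7·11.7 - (0.45)² = 43.0875.
  S^{-1} = (1/det) · [[d, -b], [-b, a]] = [[0.2715, -0.0104],
 [-0.0104, 0.0859]].

Step 4 — quadratic form (x̄ - mu_0)^T · S^{-1} · (x̄ - mu_0):
  S^{-1} · (x̄ - mu_0) = (0.3029, 0.1764),
  (x̄ - mu_0)^T · [...] = (1.2)·(0.3029) + (2.2)·(0.1764) = 0.7515.

Step 5 — scale by n: T² = 5 · 0.7515 = 3.7575.

T² ≈ 3.7575


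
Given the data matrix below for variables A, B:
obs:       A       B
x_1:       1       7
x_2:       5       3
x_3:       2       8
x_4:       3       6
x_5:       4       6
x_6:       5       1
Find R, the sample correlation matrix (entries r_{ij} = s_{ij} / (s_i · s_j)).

Step 1 — column means:
  mean(A) = (1 + 5 + 2 + 3 + 4 + 5) / 6 = 20/6 = 3.3333
  mean(B) = (7 + 3 + 8 + 6 + 6 + 1) / 6 = 31/6 = 5.1667

Step 2 — sample variances and covariances s[i,j] = (1/(n-1)) · Σ_k (x_{k,i} - mean_i) · (x_{k,j} - mean_j), with n-1 = 5:
  s[A,A] = ((-2.3333)·(-2.3333) + (1.6667)·(1.6667) + (-1.3333)·(-1.3333) + (-0.3333)·(-0.3333) + (0.6667)·(0.6667) + (1.6667)·(1.6667)) / 5 = 13.3333/5 = 2.6667
  s[A,B] = ((-2.3333)·(1.8333) + (1.6667)·(-2.1667) + (-1.3333)·(2.8333) + (-0.3333)·(0.8333) + (0.6667)·(0.8333) + (1.6667)·(-4.1667)) / 5 = -18.3333/5 = -3.6667
  s[B,B] = ((1.8333)·(1.8333) + (-2.1667)·(-2.1667) + (2.8333)·(2.8333) + (0.8333)·(0.8333) + (0.8333)·(0.8333) + (-4.1667)·(-4.1667)) / 5 = 34.8333/5 = 6.9667
  Sample standard deviations s_i = √(s[i,i]):
  s(A) = √(2.6667) = 1.633
  s(B) = √(6.9667) = 2.6394

Step 3 — r_{ij} = s_{ij} / (s_i · s_j):
  r[A,A] = 1 (diagonal).
  r[A,B] = -3.6667 / (1.633 · 2.6394) = -3.6667 / 4.3102 = -0.8507
  r[B,B] = 1 (diagonal).

R is symmetric with unit diagonal. Assembling:

R = [[1, -0.8507],
 [-0.8507, 1]]


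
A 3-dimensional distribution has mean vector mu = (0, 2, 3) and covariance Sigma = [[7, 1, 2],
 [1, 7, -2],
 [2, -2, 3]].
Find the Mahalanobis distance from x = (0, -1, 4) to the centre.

Step 1 — centre the observation: (x - mu) = (0, -3, 1).

Step 2 — invert Sigma (cofactor / det for 3×3, or solve directly):
  Sigma^{-1} = [[0.2125, -0.0875, -0.2],
 [-0.0875, 0.2125, 0.2],
 [-0.2, 0.2, 0.6]].

Step 3 — form the quadratic (x - mu)^T · Sigma^{-1} · (x - mu):
  Sigma^{-1} · (x - mu) = (0.0625, -0.4375, 0).
  (x - mu)^T · [Sigma^{-1} · (x - mu)] = (0)·(0.0625) + (-3)·(-0.4375) + (1)·(0) = 1.3125.

Step 4 — take square root: d = √(1.3125) ≈ 1.1456.

d(x, mu) = √(1.3125) ≈ 1.1456


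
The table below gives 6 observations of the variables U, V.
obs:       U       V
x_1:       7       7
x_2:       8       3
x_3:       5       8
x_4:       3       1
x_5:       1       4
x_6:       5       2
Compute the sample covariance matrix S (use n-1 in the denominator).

Step 1 — column means:
  mean(U) = (7 + 8 + 5 + 3 + 1 + 5) / 6 = 29/6 = 4.8333
  mean(V) = (7 + 3 + 8 + 1 + 4 + 2) / 6 = 25/6 = 4.1667

Step 2 — sample covariance S[i,j] = (1/(n-1)) · Σ_k (x_{k,i} - mean_i) · (x_{k,j} - mean_j), with n-1 = 5.
  S[U,U] = ((2.1667)·(2.1667) + (3.1667)·(3.1667) + (0.1667)·(0.1667) + (-1.8333)·(-1.8333) + (-3.8333)·(-3.8333) + (0.1667)·(0.1667)) / 5 = 32.8333/5 = 6.5667
  S[U,V] = ((2.1667)·(2.8333) + (3.1667)·(-1.1667) + (0.1667)·(3.8333) + (-1.8333)·(-3.1667) + (-3.8333)·(-0.1667) + (0.1667)·(-2.1667)) / 5 = 9.1667/5 = 1.8333
  S[V,V] = ((2.8333)·(2.8333) + (-1.1667)·(-1.1667) + (3.8333)·(3.8333) + (-3.1667)·(-3.1667) + (-0.1667)·(-0.1667) + (-2.1667)·(-2.1667)) / 5 = 38.8333/5 = 7.7667

S is symmetric (S[j,i] = S[i,j]). Assembling:

S = [[6.5667, 1.8333],
 [1.8333, 7.7667]]


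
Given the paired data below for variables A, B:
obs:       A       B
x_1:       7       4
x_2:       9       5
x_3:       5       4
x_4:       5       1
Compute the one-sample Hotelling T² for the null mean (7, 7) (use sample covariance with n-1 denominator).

Step 1 — sample mean vector:
  mean(A) = (7 + 9 + 5 + 5) / 4 = 26/4 = 6.5
  mean(B) = (4 + 5 + 4 + 1) / 4 = 14/4 = 3.5
  x̄ = (6.5, 3.5),  deviation x̄ - mu_0 = (6.5, 3.5) - (7, 7) = (-0.5, -3.5).

Step 2 — sample covariance matrix, S[i,j] = (1/(n-1)) · Σ_k (x_{k,i} - mean_i) · (x_{k,j} - mean_j), divisor n-1 = 3:
  S[A,A] = ((0.5)·(0.5) + (2.5)·(2.5) + (-1.5)·(-1.5) + (-1.5)·(-1.5)) / 3 = 11/3 = 3.6667
  S[A,B] = ((0.5)·(0.5) + (2.5)·(1.5) + (-1.5)·(0.5) + (-1.5)·(-2.5)) / 3 = 7/3 = 2.3333
  S[B,B] = ((0.5)·(0.5) + (1.5)·(1.5) + (0.5)·(0.5) + (-2.5)·(-2.5)) / 3 = 9/3 = 3
  S = [[3.6667, 2.3333],
 [2.3333, 3]].

Step 3 — invert S. det(S) = 3.6667·3 - (2.3333)² = 5.5556.
  S^{-1} = (1/det) · [[d, -b], [-b, a]] = [[0.54, -0.42],
 [-0.42, 0.66]].

Step 4 — quadratic form (x̄ - mu_0)^T · S^{-1} · (x̄ - mu_0):
  S^{-1} · (x̄ - mu_0) = (1.2, -2.1),
  (x̄ - mu_0)^T · [...] = (-0.5)·(1.2) + (-3.5)·(-2.1) = 6.75.

Step 5 — scale by n: T² = 4 · 6.75 = 27.

T² ≈ 27


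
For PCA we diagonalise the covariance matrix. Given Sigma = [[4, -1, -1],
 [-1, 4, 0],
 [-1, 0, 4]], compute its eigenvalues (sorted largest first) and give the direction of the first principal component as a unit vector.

Step 1 — characteristic polynomial p(λ) = det(λI - Sigma) = λ³ - tr·λ² + c_1·λ - det, where tr = trace, c_1 = sum of the principal 2×2 minors, det = det(Sigma):
  tr = 4 + 4 + 4 = 12,
  c_1 = (4·4 - (-1)²) + (4·4 - (-1)²) + (4·4 - (0)²) = 15 + 15 + 16 = 46,
  det = 4·(4·4 - (0)²) - (-1)·((-1)·4 - (0)·(-1)) + (-1)·((-1)·(0) - 4·(-1)) = 4·(16) - (-1)·(-4) + (-1)·(4) = 56.
  So p(λ) = λ³ - 12λ² + 46λ - 56.
Step 2 — look for an integer root (rational root theorem: any rational root is an integer divisor of 56). Testing λ = 4:
  p(4) = 64 - 192 + 184 - 56 = 0  ✓
  Dividing out (λ - 4): p(λ) = (λ - 4)(λ² - 8λ + 14).
Step 3 — remaining eigenvalues from the quadratic λ² - 8λ + 14 = 0:
  Δ = 8² - 4·14 = 64 - 56 = 8,  λ = (8 ± √8)/2 = (8 ± 2.8284)/2 ≈ 5.4142 or 2.5858.
  Sorted: λ_1 = 5.4142,  λ_2 = 4,  λ_3 = 2.5858  (check: sum = 12 = tr ✓).

Step 4 — unit eigenvector for λ_1 ≈ 5.4142: v spans the null space of (Sigma - λ_1 I), whose rows are
  r_1 = (-1.4142, -1, -1),  r_2 = (-1, -1.4142, 0),  r_3 = (-1, 0, -1.4142).
  v is orthogonal to every row, so take v ∝ r_1 × r_2 = ((-1)·(0) - (-1)·(-1.4142), (-1)·(-1) - (-1.4142)·(0), (-1.4142)·(-1.4142) - (-1)·(-1)) ≈ (-1.4142, 1, 1).
  Rescale (multiply by -1 so the first nonzero entry is positive): u = (1.4142, -1, -1).
  ||u|| = √((1.4142)² + (-1)² + (-1)²) = √(4) ≈ 2,  v_1 = u/||u|| ≈ (0.7071, -0.5, -0.5) (||v_1|| = 1).

λ_1 = 5.4142,  λ_2 = 4,  λ_3 = 2.5858;  v_1 ≈ (0.7071, -0.5, -0.5)
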